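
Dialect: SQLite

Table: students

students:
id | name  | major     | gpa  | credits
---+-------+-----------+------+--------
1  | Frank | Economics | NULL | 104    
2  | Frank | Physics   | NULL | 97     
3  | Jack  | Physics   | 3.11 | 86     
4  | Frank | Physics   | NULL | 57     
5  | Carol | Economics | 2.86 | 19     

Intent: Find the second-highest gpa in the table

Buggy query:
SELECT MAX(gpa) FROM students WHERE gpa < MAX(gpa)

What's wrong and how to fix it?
Bug: MAX(gpa) on the right of the comparison is an aggregate-in-WHERE error

Fix: Put the inner MAX in a scalar subquery

Corrected query:
SELECT MAX(gpa) FROM students WHERE gpa < (SELECT MAX(gpa) FROM students)

Result:
MAX(gpa)
--------
2.86    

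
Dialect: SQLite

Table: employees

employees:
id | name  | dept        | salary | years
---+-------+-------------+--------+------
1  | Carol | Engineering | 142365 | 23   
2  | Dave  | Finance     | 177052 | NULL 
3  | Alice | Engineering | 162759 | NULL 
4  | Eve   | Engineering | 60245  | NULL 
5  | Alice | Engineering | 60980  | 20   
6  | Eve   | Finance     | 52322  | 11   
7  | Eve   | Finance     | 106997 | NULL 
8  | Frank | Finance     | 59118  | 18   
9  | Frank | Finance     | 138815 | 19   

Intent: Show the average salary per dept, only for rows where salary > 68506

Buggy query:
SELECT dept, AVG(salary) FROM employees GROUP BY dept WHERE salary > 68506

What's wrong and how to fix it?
Bug: WHERE cannot follow GROUP BY

Fix: Move the WHERE clause before GROUP BY

Corrected query:
SELECT dept, AVG(salary) FROM employees WHERE salary > 68506 GROUP BY dept

Result:
dept        | AVG(salary)  
------------+--------------
Engineering | 152562       
Finance     | 140954.666667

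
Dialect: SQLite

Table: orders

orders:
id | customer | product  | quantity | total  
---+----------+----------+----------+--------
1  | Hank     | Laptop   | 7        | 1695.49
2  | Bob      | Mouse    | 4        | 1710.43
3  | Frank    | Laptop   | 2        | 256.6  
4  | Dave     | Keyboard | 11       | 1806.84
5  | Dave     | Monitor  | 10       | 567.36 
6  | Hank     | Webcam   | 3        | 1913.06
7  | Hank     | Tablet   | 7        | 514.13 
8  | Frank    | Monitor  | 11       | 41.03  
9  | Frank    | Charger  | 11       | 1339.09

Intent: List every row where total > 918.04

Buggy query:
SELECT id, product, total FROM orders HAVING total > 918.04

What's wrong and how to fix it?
Bug: This is a non-aggregate query (no GROUP BY, no aggregates), so in SQLite the HAVING clause is invalid here; a row-level condition belongs in WHERE

Fix: Use WHERE for row-level filtering

Corrected query:
SELECT id, product, total FROM orders WHERE total > 918.04

Result:
id | product  | total  
---+----------+--------
1  | Laptop   | 1695.49
2  | Mouse    | 1710.43
4  | Keyboard | 1806.84
6  | Webcam   | 1913.06
9  | Charger  | 1339.09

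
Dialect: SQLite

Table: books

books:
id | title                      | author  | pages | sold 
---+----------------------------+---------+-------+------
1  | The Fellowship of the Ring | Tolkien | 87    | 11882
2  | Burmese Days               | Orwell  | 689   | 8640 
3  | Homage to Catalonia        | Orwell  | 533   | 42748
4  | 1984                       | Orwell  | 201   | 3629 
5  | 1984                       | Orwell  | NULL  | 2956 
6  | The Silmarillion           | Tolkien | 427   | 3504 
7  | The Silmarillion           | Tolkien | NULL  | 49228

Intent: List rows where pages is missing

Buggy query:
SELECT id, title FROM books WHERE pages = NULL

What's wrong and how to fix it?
Bug: Comparing to NULL with '=' never matches; NULL = NULL is unknown, not true

Fix: Use IS NULL to test for NULL

Corrected query:
SELECT id, title FROM books WHERE pages IS NULL

Result:
id | title           
---+-----------------
5  | 1984            
7  | The Silmarillion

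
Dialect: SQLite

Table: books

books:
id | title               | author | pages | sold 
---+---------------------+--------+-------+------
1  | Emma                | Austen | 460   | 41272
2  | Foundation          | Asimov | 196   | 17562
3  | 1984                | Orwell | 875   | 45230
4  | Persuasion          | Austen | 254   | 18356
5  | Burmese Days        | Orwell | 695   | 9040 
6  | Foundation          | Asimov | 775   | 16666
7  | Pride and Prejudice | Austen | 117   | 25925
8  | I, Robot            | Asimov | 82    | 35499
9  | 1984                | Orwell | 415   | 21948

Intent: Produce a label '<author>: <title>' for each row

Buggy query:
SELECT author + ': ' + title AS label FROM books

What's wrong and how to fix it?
Bug: SQLite uses || for string concatenation; + coerces text to numbers (yielding 0)

Fix: Use the || operator for string concatenation

Corrected query:
SELECT author || ': ' || title AS label FROM books

Result:
label                      
---------------------------
Austen: Emma               
Asimov: Foundation         
Orwell: 1984               
Austen: Persuasion         
Orwell: Burmese Days       
Asimov: Foundation         
Austen: Pride and Prejudice
Asimov: I, Robot           
Orwell: 1984               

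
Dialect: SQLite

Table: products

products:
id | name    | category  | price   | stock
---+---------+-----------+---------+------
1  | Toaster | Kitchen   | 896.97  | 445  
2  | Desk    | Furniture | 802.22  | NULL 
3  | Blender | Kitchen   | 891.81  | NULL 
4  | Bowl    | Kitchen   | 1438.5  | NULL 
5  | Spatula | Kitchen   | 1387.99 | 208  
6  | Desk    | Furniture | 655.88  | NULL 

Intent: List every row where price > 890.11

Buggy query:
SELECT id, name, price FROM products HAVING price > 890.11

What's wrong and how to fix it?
Bug: HAVING filters the output of aggregation, but this query has no GROUP BY and no aggregate functions, so SQLite rejects it (HAVING clause on a non-aggregate query); the condition here is per row

Fix: Replace HAVING with WHERE since the condition applies to individual rows

Corrected query:
SELECT id, name, price FROM products WHERE price > 890.11

Result:
id | name    | price  
---+---------+--------
1  | Toaster | 896.97 
3  | Blender | 891.81 
4  | Bowl    | 1438.5 
5  | Spatula | 1387.99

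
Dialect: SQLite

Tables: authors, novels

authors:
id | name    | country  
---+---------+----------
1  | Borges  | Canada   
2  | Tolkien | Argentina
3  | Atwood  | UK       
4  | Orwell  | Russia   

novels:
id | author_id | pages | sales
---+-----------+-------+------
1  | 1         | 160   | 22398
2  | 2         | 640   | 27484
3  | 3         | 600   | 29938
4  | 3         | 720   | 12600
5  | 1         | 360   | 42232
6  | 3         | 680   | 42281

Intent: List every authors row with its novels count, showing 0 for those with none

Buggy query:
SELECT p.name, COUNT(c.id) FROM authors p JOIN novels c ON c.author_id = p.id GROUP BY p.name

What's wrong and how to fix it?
Bug: INNER JOIN drops authors rows that have no matching novels rows

Fix: Use LEFT JOIN so parents without children still appear (COUNT(c.id) gives 0)

Corrected query:
SELECT p.name, COUNT(c.id) FROM authors p LEFT JOIN novels c ON c.author_id = p.id GROUP BY p.name

Result:
name    | COUNT(c.id)
--------+------------
Atwood  | 3          
Borges  | 2          
Orwell  | 0          
Tolkien | 1          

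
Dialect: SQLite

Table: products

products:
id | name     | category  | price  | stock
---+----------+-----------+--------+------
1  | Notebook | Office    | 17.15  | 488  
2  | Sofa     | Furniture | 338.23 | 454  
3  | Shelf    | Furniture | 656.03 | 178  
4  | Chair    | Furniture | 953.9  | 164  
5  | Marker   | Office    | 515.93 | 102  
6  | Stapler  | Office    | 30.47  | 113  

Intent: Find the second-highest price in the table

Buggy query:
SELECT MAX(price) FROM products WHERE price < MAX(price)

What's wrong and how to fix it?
Bug: The inner MAX is an aggregate inside WHERE, which is not allowed

Fix: Compute the overall MAX in a subquery, then take MAX of rows below it

Corrected query:
SELECT MAX(price) FROM products WHERE price < (SELECT MAX(price) FROM products)

Result:
MAX(price)
----------
656.03    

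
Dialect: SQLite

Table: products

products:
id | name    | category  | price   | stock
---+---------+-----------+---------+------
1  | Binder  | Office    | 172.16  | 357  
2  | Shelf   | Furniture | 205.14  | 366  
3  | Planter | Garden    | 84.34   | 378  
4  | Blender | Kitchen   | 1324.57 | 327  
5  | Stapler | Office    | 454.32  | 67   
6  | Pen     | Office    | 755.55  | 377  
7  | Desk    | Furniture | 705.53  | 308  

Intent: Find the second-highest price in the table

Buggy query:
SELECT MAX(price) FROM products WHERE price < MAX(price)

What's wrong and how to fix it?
Bug: MAX(price) on the right of the comparison is an aggregate-in-WHERE error

Fix: Put the inner MAX in a scalar subquery

Corrected query:
SELECT MAX(price) FROM products WHERE price < (SELECT MAX(price) FROM products)

Result:
MAX(price)
----------
755.55    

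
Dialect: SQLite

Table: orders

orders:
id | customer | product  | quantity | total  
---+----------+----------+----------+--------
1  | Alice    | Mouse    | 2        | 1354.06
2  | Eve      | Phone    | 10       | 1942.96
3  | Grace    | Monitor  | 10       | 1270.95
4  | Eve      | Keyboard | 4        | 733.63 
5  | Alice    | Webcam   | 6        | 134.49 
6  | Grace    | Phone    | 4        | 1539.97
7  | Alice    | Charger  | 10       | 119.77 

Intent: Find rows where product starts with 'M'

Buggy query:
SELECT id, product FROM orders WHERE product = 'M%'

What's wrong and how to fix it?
Bug: Wildcards only work with LIKE; '=' treats '%' as a literal character

Fix: Replace '=' with LIKE so 'M%' is treated as a pattern

Corrected query:
SELECT id, product FROM orders WHERE product LIKE 'M%'

Result:
id | product
---+--------
1  | Mouse  
3  | Monitor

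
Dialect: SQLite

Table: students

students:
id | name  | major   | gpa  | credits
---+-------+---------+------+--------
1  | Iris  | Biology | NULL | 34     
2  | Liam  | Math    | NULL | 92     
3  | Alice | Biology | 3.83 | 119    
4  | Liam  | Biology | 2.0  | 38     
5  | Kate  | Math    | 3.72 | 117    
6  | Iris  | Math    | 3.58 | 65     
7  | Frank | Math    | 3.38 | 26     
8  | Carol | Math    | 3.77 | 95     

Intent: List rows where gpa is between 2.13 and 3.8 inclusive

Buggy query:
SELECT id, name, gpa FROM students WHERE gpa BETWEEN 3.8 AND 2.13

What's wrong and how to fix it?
Bug: The bounds are reversed; BETWEEN a AND b requires a <= b to match anything

Fix: Write BETWEEN 2.13 AND 3.8

Corrected query:
SELECT id, name, gpa FROM students WHERE gpa BETWEEN 2.13 AND 3.8

Result:
id | name  | gpa 
---+-------+-----
5  | Kate  | 3.72
6  | Iris  | 3.58
7  | Frank | 3.38
8  | Carol | 3.77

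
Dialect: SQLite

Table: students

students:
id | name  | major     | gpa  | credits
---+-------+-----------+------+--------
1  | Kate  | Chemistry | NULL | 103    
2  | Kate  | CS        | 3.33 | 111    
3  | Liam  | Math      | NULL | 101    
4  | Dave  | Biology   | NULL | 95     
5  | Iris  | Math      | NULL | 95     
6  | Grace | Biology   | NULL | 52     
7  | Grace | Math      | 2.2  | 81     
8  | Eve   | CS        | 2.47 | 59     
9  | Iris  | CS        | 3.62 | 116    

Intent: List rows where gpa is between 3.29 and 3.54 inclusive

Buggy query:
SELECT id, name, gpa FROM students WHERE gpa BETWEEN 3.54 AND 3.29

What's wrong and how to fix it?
Bug: BETWEEN expects the lower bound first; with 3.54 AND 3.29 the range is empty

Fix: Write BETWEEN 3.29 AND 3.54

Corrected query:
SELECT id, name, gpa FROM students WHERE gpa BETWEEN 3.29 AND 3.54

Result:
id | name | gpa 
---+------+-----
2  | Kate | 3.33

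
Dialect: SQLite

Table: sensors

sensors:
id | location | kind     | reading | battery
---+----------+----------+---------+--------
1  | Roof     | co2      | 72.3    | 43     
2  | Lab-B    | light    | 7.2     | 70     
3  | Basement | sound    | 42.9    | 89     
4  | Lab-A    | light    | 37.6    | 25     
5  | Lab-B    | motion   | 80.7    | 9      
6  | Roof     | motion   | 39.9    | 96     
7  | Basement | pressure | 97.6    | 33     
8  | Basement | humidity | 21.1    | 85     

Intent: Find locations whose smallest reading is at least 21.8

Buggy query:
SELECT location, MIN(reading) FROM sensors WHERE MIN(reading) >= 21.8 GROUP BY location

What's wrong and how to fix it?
Bug: Aggregates like MIN are computed per group after WHERE runs

Fix: Replace WHERE with HAVING after the GROUP BY

Corrected query:
SELECT location, MIN(reading) FROM sensors GROUP BY location HAVING MIN(reading) >= 21.8

Result:
location | MIN(reading)
---------+-------------
Lab-A    | 37.6        
Roof     | 39.9        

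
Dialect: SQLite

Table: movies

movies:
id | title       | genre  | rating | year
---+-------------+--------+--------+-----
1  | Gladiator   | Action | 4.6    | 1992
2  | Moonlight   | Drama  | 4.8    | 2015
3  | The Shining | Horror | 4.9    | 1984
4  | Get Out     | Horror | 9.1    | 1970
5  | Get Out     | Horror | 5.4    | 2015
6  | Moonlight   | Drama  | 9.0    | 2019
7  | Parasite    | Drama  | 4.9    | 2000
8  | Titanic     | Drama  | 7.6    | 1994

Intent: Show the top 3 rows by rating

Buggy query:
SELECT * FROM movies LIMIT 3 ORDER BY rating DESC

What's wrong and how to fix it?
Bug: ORDER BY cannot follow LIMIT; LIMIT is the final clause

Fix: Sort with ORDER BY, then apply LIMIT

Corrected query:
SELECT * FROM movies ORDER BY rating DESC LIMIT 3

Result:
id | title     | genre  | rating | year
---+-----------+--------+--------+-----
4  | Get Out   | Horror | 9.1    | 1970
6  | Moonlight | Drama  | 9      | 2019
8  | Titanic   | Drama  | 7.6    | 1994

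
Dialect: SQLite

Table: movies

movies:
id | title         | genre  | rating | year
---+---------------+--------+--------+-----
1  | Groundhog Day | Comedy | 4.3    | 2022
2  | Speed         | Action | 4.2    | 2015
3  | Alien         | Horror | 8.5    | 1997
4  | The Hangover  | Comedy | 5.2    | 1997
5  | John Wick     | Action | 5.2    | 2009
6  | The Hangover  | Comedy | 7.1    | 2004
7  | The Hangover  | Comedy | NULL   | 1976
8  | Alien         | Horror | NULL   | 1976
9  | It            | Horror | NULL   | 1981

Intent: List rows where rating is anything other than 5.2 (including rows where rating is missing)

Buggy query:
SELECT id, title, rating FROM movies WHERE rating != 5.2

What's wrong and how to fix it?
Bug: 'rating != 5.2' is unknown when rating is NULL, so NULL rows are silently excluded

Fix: Add an explicit OR rating IS NULL to include the missing-value rows

Corrected query:
SELECT id, title, rating FROM movies WHERE rating != 5.2 OR rating IS NULL

Result:
id | title         | rating
---+---------------+-------
1  | Groundhog Day | 4.3   
2  | Speed         | 4.2   
3  | Alien         | 8.5   
6  | The Hangover  | 7.1   
7  | The Hangover  | NULL  
8  | Alien         | NULL  
9  | It            | NULL  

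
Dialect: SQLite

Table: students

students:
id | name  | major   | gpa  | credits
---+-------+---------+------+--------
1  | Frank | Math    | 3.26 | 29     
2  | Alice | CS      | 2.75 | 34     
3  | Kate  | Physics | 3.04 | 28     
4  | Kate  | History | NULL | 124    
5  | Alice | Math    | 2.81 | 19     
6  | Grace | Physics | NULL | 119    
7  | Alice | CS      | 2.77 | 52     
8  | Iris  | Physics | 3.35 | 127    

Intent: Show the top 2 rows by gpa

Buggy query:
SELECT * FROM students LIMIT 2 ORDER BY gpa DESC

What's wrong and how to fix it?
Bug: LIMIT must come after ORDER BY

Fix: Swap the clauses: ORDER BY first, then LIMIT

Corrected query:
SELECT * FROM students ORDER BY gpa DESC LIMIT 2

Result:
id | name  | major   | gpa  | credits
---+-------+---------+------+--------
8  | Iris  | Physics | 3.35 | 127    
1  | Frank | Math    | 3.26 | 29     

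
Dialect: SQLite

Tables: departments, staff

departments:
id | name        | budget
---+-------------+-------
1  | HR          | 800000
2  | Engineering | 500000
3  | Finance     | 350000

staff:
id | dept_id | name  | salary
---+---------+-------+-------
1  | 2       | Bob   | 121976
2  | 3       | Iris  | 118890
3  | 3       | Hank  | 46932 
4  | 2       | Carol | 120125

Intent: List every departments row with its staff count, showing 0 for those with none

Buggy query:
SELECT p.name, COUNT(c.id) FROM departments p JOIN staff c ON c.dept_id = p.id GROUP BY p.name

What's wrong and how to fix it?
Bug: An inner join excludes parents with zero children

Fix: Use LEFT JOIN so parents without children still appear (COUNT(c.id) gives 0)

Corrected query:
SELECT p.name, COUNT(c.id) FROM departments p LEFT JOIN staff c ON c.dept_id = p.id GROUP BY p.name

Result:
name        | COUNT(c.id)
------------+------------
Engineering | 2          
Finance     | 2          
HR          | 0          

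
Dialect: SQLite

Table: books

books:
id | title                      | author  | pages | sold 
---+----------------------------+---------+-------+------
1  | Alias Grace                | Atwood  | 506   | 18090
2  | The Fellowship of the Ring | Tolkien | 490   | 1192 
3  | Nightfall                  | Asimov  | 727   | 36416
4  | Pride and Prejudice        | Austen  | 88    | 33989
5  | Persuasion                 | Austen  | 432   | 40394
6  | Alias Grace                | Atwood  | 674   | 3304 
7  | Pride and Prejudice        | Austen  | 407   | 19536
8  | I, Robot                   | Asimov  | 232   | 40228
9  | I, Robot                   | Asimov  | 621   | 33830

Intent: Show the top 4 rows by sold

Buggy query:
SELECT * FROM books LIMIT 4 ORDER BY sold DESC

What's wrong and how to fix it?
Bug: LIMIT must come after ORDER BY

Fix: Sort with ORDER BY, then apply LIMIT

Corrected query:
SELECT * FROM books ORDER BY sold DESC LIMIT 4

Result:
id | title               | author | pages | sold 
---+---------------------+--------+-------+------
5  | Persuasion          | Austen | 432   | 40394
8  | I, Robot            | Asimov | 232   | 40228
3  | Nightfall           | Asimov | 727   | 36416
4  | Pride and Prejudice | Austen | 88    | 33989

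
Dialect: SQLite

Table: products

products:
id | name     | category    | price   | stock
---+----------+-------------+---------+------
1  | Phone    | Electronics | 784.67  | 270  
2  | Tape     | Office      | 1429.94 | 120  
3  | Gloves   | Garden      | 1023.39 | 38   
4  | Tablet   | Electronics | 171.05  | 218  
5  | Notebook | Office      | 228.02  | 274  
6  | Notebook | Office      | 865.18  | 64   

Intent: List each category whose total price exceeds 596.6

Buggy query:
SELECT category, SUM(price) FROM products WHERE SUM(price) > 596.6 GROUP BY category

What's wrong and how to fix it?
Bug: WHERE runs before GROUP BY, so aggregates aren't available there

Fix: Move the aggregate condition to a HAVING clause

Corrected query:
SELECT category, SUM(price) FROM products GROUP BY category HAVING SUM(price) > 596.6

Result:
category    | SUM(price)
------------+-----------
Electronics | 955.72    
Garden      | 1023.39   
Office      | 2523.14   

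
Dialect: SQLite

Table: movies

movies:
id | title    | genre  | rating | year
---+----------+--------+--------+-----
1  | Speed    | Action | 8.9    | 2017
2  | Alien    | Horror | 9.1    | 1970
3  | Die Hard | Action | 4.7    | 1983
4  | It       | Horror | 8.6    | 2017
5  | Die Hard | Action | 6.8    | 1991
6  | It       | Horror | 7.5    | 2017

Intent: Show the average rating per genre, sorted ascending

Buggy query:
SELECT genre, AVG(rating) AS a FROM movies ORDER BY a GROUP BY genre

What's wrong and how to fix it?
Bug: ORDER BY appears before GROUP BY; SQL clause order requires GROUP BY first

Fix: Reorder: SELECT … FROM … GROUP BY … ORDER BY …

Corrected query:
SELECT genre, AVG(rating) AS a FROM movies GROUP BY genre ORDER BY a

Result:
genre  | a  
-------+----
Action | 6.8
Horror | 8.4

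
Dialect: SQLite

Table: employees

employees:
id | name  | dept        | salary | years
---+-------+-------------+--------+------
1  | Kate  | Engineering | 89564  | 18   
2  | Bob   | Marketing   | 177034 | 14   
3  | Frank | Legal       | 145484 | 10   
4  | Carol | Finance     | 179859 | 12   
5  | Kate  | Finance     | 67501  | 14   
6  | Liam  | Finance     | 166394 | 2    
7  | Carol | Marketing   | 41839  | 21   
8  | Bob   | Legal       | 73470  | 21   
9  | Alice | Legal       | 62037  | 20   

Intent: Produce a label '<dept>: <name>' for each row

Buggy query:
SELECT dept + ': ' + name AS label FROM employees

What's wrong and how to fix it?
Bug: '+' is numeric addition; on text columns SQLite converts them to 0 instead of concatenating

Fix: Replace + with || to concatenate text

Corrected query:
SELECT dept || ': ' || name AS label FROM employees

Result:
label            
-----------------
Engineering: Kate
Marketing: Bob   
Legal: Frank     
Finance: Carol   
Finance: Kate    
Finance: Liam    
Marketing: Carol 
Legal: Bob       
Legal: Alice     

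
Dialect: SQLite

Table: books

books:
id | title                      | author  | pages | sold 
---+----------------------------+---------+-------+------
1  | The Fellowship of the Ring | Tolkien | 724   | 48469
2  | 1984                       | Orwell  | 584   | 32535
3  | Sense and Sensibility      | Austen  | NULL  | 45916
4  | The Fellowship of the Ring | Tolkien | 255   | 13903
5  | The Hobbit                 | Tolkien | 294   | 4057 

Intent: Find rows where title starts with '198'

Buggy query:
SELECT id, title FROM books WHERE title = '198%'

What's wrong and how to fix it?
Bug: '=' compares the literal string including the % character; pattern matching needs LIKE

Fix: Use LIKE for wildcard pattern matching

Corrected query:
SELECT id, title FROM books WHERE title LIKE '198%'

Result:
id | title
---+------
2  | 1984 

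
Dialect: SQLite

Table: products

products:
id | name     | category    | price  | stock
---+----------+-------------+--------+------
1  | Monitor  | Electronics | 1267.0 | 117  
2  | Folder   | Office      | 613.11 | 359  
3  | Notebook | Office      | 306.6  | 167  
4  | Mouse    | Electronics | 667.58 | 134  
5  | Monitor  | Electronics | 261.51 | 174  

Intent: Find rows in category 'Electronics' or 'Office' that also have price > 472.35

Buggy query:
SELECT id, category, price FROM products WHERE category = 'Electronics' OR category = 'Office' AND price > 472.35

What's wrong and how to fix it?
Bug: AND binds tighter than OR, so this parses as category = 'Electronics' OR (category = 'Office' AND price > 472.35)

Fix: Add parentheses around the OR so the AND applies to both alternatives

Corrected query:
SELECT id, category, price FROM products WHERE (category = 'Electronics' OR category = 'Office') AND price > 472.35

Result:
id | category    | price 
---+-------------+-------
1  | Electronics | 1267  
2  | Office      | 613.11
4  | Electronics | 667.58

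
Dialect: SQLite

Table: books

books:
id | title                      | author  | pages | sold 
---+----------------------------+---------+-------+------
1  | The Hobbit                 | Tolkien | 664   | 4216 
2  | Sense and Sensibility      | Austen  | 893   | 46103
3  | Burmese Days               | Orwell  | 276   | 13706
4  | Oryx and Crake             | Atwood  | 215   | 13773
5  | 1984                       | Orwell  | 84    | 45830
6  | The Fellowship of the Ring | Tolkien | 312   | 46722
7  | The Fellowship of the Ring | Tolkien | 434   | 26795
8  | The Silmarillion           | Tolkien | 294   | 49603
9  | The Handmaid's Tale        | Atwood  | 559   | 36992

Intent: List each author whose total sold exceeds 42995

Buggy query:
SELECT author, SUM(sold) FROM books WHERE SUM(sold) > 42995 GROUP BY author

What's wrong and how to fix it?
Bug: Aggregate functions cannot appear in a WHERE clause

Fix: Move the aggregate condition to a HAVING clause

Corrected query:
SELECT author, SUM(sold) FROM books GROUP BY author HAVING SUM(sold) > 42995

Result:
author  | SUM(sold)
--------+----------
Atwood  | 50765    
Austen  | 46103    
Orwell  | 59536    
Tolkien | 127336   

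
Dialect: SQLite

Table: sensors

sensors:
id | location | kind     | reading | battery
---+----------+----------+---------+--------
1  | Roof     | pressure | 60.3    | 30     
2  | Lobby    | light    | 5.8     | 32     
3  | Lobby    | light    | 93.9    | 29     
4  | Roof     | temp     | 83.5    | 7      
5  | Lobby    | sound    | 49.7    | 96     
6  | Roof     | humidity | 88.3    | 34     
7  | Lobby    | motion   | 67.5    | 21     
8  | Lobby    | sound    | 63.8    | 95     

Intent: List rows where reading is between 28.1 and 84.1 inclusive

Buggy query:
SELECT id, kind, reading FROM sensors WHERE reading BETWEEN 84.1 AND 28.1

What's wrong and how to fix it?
Bug: The bounds are reversed; BETWEEN a AND b requires a <= b to match anything

Fix: Swap the bounds so the smaller value comes first

Corrected query:
SELECT id, kind, reading FROM sensors WHERE reading BETWEEN 28.1 AND 84.1

Result:
id | kind     | reading
---+----------+--------
1  | pressure | 60.3   
4  | temp     | 83.5   
5  | sound    | 49.7   
7  | motion   | 67.5   
8  | sound    | 63.8   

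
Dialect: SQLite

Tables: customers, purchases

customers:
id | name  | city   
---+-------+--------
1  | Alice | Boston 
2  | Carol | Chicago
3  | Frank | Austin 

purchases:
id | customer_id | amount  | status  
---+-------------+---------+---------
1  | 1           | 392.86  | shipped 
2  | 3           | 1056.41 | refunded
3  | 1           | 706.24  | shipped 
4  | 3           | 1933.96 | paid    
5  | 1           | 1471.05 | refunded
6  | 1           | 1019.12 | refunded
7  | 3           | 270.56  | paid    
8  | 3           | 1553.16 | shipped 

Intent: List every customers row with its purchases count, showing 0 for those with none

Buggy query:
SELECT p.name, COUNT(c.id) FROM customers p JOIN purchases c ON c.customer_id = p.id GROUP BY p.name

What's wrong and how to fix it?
Bug: An inner join excludes parents with zero children

Fix: Use LEFT JOIN so parents without children still appear (COUNT(c.id) gives 0)

Corrected query:
SELECT p.name, COUNT(c.id) FROM customers p LEFT JOIN purchases c ON c.customer_id = p.id GROUP BY p.name

Result:
name  | COUNT(c.id)
------+------------
Alice | 4          
Carol | 0          
Frank | 4          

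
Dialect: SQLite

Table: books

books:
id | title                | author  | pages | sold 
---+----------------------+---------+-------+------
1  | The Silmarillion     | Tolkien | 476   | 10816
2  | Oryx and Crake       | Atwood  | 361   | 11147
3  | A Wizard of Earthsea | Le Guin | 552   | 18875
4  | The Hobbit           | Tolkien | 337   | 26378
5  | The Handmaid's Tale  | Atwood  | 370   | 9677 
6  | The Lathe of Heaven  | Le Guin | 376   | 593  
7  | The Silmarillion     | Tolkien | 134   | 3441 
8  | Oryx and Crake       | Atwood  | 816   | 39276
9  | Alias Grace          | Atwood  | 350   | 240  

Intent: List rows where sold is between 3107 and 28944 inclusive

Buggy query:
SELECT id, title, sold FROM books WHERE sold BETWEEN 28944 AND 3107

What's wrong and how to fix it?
Bug: BETWEEN expects the lower bound first; with 28944 AND 3107 the range is empty

Fix: Swap the bounds so the smaller value comes first

Corrected query:
SELECT id, title, sold FROM books WHERE sold BETWEEN 3107 AND 28944

Result:
id | title                | sold 
---+----------------------+------
1  | The Silmarillion     | 10816
2  | Oryx and Crake       | 11147
3  | A Wizard of Earthsea | 18875
4  | The Hobbit           | 26378
5  | The Handmaid's Tale  | 9677 
7  | The Silmarillion     | 3441 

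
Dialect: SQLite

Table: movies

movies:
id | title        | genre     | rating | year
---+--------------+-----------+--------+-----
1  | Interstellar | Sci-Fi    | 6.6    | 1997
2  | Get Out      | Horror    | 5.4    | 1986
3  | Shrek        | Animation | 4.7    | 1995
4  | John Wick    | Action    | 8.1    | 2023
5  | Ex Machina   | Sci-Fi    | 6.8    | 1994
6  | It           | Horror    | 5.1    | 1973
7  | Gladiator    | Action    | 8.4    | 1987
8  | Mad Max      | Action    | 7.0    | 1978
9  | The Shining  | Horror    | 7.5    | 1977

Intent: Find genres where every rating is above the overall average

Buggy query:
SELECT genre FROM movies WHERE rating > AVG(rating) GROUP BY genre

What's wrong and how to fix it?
Bug: WHERE evaluates per row before aggregation, so AVG() is unavailable

Fix: Compute the overall average in a scalar subquery and compare each group's MIN against it in HAVING

Corrected query:
SELECT genre FROM movies GROUP BY genre HAVING MIN(rating) > (SELECT AVG(rating) FROM movies)

Result:
genre 
------
Action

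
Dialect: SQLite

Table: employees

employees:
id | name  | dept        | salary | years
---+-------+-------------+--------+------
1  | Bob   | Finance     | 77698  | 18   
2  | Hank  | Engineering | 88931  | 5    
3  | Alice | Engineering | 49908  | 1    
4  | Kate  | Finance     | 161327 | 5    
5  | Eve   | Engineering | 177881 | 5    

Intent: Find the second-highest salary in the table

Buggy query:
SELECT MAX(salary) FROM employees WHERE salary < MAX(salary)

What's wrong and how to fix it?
Bug: MAX(salary) on the right of the comparison is an aggregate-in-WHERE error

Fix: Put the inner MAX in a scalar subquery

Corrected query:
SELECT MAX(salary) FROM employees WHERE salary < (SELECT MAX(salary) FROM employees)

Result:
MAX(salary)
-----------
161327     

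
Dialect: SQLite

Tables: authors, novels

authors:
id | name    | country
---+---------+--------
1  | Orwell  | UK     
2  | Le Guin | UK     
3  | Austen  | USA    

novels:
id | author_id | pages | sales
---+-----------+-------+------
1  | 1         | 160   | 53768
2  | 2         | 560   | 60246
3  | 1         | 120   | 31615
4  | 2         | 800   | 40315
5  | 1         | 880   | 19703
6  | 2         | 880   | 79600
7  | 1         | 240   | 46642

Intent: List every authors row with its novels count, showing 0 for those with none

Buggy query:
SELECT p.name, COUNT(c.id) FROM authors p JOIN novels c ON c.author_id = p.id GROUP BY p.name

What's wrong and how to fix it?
Bug: An inner join excludes parents with zero children

Fix: Switch to LEFT JOIN to retain unmatched parent rows

Corrected query:
SELECT p.name, COUNT(c.id) FROM authors p LEFT JOIN novels c ON c.author_id = p.id GROUP BY p.name

Result:
name    | COUNT(c.id)
--------+------------
Austen  | 0          
Le Guin | 3          
Orwell  | 4          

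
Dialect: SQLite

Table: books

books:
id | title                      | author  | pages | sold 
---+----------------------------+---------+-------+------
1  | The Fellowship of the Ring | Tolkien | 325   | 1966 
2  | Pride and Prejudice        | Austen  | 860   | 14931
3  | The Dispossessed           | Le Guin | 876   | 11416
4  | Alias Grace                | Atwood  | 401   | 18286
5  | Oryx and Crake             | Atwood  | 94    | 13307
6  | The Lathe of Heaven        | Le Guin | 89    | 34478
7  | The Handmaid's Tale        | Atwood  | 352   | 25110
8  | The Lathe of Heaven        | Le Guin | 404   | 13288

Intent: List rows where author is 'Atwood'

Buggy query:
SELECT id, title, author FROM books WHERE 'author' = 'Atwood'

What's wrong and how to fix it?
Bug: Single quotes denote string literals in SQL; the column name is being compared as a constant string

Fix: Reference the column as author without single quotes

Corrected query:
SELECT id, title, author FROM books WHERE author = 'Atwood'

Result:
id | title               | author
---+---------------------+-------
4  | Alias Grace         | Atwood
5  | Oryx and Crake      | Atwood
7  | The Handmaid's Tale | Atwood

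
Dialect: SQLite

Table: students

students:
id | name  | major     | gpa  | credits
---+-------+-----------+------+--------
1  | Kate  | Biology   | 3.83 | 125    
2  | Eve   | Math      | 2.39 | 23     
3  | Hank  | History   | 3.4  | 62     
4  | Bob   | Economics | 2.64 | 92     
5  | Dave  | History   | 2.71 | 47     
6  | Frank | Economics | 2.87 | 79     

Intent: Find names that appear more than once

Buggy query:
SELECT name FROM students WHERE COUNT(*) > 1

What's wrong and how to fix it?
Bug: WHERE can't reference COUNT(*); aggregates are computed after WHERE

Fix: Group first, then use HAVING for the count condition

Corrected query:
SELECT name FROM students GROUP BY name HAVING COUNT(*) > 1

Result:
(no rows)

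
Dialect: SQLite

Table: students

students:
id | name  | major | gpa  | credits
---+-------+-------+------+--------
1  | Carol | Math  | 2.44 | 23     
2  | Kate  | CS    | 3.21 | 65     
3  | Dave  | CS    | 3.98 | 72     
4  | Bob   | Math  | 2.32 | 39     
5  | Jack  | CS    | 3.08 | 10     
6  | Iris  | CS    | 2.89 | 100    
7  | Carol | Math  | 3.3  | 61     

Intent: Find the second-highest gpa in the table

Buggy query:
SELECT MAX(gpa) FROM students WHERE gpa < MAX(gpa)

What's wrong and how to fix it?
Bug: The inner MAX is an aggregate inside WHERE, which is not allowed

Fix: Compute the overall MAX in a subquery, then take MAX of rows below it

Corrected query:
SELECT MAX(gpa) FROM students WHERE gpa < (SELECT MAX(gpa) FROM students)

Result:
MAX(gpa)
--------
3.3     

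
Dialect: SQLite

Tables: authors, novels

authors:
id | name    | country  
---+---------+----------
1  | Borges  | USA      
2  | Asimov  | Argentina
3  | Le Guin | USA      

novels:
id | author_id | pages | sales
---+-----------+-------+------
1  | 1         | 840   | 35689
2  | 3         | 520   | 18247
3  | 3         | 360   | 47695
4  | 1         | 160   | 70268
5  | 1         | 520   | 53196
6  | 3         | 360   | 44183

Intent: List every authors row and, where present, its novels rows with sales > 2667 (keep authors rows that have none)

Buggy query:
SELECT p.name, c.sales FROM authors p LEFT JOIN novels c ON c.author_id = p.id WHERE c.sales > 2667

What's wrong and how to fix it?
Bug: A WHERE condition on the right-hand table after LEFT JOIN drops unmatched parents

Fix: Put 'c.sales > 2667' in the JOIN's ON clause instead of WHERE

Corrected query:
SELECT p.name, c.sales FROM authors p LEFT JOIN novels c ON c.author_id = p.id AND c.sales > 2667

Result:
name    | sales
--------+------
Borges  | 35689
Borges  | 53196
Borges  | 70268
Asimov  | NULL 
Le Guin | 18247
Le Guin | 44183
Le Guin | 47695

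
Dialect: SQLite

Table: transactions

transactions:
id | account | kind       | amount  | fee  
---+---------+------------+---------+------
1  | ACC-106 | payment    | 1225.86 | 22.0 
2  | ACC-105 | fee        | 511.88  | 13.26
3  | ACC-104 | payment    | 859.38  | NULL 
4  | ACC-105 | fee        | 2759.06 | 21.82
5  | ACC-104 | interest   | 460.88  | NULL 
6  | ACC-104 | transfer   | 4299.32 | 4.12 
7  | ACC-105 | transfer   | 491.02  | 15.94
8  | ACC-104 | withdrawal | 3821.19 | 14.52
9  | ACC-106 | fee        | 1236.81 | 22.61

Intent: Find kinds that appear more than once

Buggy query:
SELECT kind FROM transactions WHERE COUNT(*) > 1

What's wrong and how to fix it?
Bug: COUNT(*) is an aggregate and cannot be used in WHERE

Fix: Group first, then use HAVING for the count condition

Corrected query:
SELECT kind FROM transactions GROUP BY kind HAVING COUNT(*) > 1

Result:
kind    
--------
fee     
payment 
transfer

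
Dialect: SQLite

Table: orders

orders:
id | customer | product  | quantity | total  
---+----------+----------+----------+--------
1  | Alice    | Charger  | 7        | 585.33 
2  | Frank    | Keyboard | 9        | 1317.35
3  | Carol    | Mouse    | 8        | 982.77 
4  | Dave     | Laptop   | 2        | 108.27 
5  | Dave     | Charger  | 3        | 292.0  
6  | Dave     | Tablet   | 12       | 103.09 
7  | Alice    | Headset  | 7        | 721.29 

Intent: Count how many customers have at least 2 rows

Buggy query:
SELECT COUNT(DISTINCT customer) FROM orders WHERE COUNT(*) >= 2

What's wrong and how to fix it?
Bug: COUNT(*) cannot appear in WHERE; the per-group count doesn't exist yet

Fix: Use a subquery that GROUPs and filters with HAVING, then count its rows

Corrected query:
SELECT COUNT(*) FROM (SELECT customer FROM orders GROUP BY customer HAVING COUNT(*) >= 2)

Result:
COUNT(*)
--------
2       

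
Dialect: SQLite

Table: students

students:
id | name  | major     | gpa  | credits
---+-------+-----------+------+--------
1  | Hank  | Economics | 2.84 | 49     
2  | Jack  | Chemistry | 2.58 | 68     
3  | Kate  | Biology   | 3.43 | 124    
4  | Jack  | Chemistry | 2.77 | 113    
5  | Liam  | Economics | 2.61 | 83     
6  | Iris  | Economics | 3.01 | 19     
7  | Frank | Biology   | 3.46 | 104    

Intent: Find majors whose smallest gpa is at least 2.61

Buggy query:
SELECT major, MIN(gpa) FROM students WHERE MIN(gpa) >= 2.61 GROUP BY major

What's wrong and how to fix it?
Bug: MIN() in WHERE is a misuse of aggregate

Fix: Use HAVING for the per-group MIN condition

Corrected query:
SELECT major, MIN(gpa) FROM students GROUP BY major HAVING MIN(gpa) >= 2.61

Result:
major     | MIN(gpa)
----------+---------
Biology   | 3.43    
Economics | 2.61    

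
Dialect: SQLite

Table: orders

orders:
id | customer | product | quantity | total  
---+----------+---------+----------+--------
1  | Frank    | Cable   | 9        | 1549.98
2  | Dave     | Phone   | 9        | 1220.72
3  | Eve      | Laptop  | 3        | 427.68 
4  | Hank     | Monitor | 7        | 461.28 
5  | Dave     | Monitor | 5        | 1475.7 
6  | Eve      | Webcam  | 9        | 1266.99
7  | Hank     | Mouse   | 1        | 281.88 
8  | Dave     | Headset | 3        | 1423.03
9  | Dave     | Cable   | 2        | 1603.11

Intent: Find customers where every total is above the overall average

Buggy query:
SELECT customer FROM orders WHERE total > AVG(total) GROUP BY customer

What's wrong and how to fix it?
Bug: WHERE evaluates per row before aggregation, so AVG() is unavailable

Fix: Compute the overall average in a scalar subquery and compare each group's MIN against it in HAVING

Corrected query:
SELECT customer FROM orders GROUP BY customer HAVING MIN(total) > (SELECT AVG(total) FROM orders)

Result:
customer
--------
Dave    
Frank   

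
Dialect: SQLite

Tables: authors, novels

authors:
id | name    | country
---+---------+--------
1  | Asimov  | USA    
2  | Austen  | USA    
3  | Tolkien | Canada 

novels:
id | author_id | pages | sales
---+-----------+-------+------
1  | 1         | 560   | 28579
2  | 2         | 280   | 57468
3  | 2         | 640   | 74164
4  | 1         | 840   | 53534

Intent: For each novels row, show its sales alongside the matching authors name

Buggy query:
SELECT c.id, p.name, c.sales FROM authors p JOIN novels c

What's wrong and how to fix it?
Bug: Missing join condition: each novels row is matched to all authors rows instead of just its own

Fix: Specify the join condition linking the foreign key to the parent id

Corrected query:
SELECT c.id, p.name, c.sales FROM authors p JOIN novels c ON c.author_id = p.id

Result:
id | name   | sales
---+--------+------
1  | Asimov | 28579
2  | Austen | 57468
3  | Austen | 74164
4  | Asimov | 53534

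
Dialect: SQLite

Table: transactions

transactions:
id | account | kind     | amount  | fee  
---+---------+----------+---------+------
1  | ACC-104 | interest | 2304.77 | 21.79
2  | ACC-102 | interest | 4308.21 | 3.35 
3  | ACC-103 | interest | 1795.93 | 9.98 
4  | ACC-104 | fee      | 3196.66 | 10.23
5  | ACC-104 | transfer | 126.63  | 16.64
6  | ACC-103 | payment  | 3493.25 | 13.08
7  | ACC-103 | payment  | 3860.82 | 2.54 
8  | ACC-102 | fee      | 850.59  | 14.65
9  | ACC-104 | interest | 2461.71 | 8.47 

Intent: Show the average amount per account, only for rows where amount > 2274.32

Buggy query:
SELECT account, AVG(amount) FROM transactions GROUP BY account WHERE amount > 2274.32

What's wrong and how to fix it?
Bug: Row-level WHERE must come before GROUP BY in the clause order

Fix: Place WHERE between FROM and GROUP BY

Corrected query:
SELECT account, AVG(amount) FROM transactions WHERE amount > 2274.32 GROUP BY account

Result:
account | AVG(amount)
--------+------------
ACC-102 | 4308.21    
ACC-103 | 3677.035   
ACC-104 | 2654.38    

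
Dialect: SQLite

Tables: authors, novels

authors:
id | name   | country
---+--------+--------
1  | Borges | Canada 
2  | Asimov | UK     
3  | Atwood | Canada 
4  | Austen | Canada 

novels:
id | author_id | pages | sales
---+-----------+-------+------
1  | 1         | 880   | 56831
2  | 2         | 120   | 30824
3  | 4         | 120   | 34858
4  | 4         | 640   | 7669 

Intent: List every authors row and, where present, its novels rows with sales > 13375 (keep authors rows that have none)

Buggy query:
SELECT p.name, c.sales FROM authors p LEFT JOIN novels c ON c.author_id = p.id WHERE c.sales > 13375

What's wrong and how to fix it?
Bug: Filtering c.sales in WHERE discards the NULL rows produced by LEFT JOIN, turning it into an inner join

Fix: Put 'c.sales > 13375' in the JOIN's ON clause instead of WHERE

Corrected query:
SELECT p.name, c.sales FROM authors p LEFT JOIN novels c ON c.author_id = p.id AND c.sales > 13375

Result:
name   | sales
-------+------
Borges | 56831
Asimov | 30824
Atwood | NULL 
Austen | 34858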